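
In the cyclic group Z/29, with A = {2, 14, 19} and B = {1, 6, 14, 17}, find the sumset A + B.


Work in Z/29Z: reduce every sum a + b modulo 29.
Enumerate all 12 pairs:
a = 2: 2+1=3, 2+6=8, 2+14=16, 2+17=19
a = 14: 14+1=15, 14+6=20, 14+14=28, 14+17=2
a = 19: 19+1=20, 19+6=25, 19+14=4, 19+17=7
Distinct residues collected: {2, 3, 4, 7, 8, 15, 16, 19, 20, 25, 28}
|A + B| = 11 (out of 29 total residues).

A + B = {2, 3, 4, 7, 8, 15, 16, 19, 20, 25, 28}


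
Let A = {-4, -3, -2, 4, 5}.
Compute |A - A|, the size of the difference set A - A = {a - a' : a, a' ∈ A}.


A - A = {a - a' : a, a' ∈ A}; |A| = 5.
Bounds: 2|A|-1 ≤ |A - A| ≤ |A|² - |A| + 1, i.e. 9 ≤ |A - A| ≤ 21.
Note: 0 ∈ A - A always (from a - a). The set is symmetric: if d ∈ A - A then -d ∈ A - A.
Enumerate nonzero differences d = a - a' with a > a' (then include -d):
Positive differences: {1, 2, 6, 7, 8, 9}
Full difference set: {0} ∪ (positive diffs) ∪ (negative diffs).
|A - A| = 1 + 2·6 = 13 (matches direct enumeration: 13).

|A - A| = 13


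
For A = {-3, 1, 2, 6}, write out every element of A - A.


A - A = {a - a' : a, a' ∈ A}.
Compute a - a' for each ordered pair (a, a'):
a = -3: -3--3=0, -3-1=-4, -3-2=-5, -3-6=-9
a = 1: 1--3=4, 1-1=0, 1-2=-1, 1-6=-5
a = 2: 2--3=5, 2-1=1, 2-2=0, 2-6=-4
a = 6: 6--3=9, 6-1=5, 6-2=4, 6-6=0
Collecting distinct values (and noting 0 appears from a-a):
A - A = {-9, -5, -4, -1, 0, 1, 4, 5, 9}
|A - A| = 9

A - A = {-9, -5, -4, -1, 0, 1, 4, 5, 9}


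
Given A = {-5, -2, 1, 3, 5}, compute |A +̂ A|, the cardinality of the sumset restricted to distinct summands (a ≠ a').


Restricted sumset: A +̂ A = {a + a' : a ∈ A, a' ∈ A, a ≠ a'}.
Equivalently, take A + A and drop any sum 2a that is achievable ONLY as a + a for a ∈ A (i.e. sums representable only with equal summands).
Enumerate pairs (a, a') with a < a' (symmetric, so each unordered pair gives one sum; this covers all a ≠ a'):
  -5 + -2 = -7
  -5 + 1 = -4
  -5 + 3 = -2
  -5 + 5 = 0
  -2 + 1 = -1
  -2 + 3 = 1
  -2 + 5 = 3
  1 + 3 = 4
  1 + 5 = 6
  3 + 5 = 8
Collected distinct sums: {-7, -4, -2, -1, 0, 1, 3, 4, 6, 8}
|A +̂ A| = 10
(Reference bound: |A +̂ A| ≥ 2|A| - 3 for |A| ≥ 2, with |A| = 5 giving ≥ 7.)

|A +̂ A| = 10


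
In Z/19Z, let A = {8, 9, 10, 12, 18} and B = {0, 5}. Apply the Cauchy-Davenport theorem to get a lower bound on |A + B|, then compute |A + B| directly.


Cauchy-Davenport: |A + B| ≥ min(p, |A| + |B| - 1) for A, B nonempty in Z/pZ.
|A| = 5, |B| = 2, p = 19.
CD lower bound = min(19, 5 + 2 - 1) = min(19, 6) = 6.
Compute A + B mod 19 directly:
a = 8: 8+0=8, 8+5=13
a = 9: 9+0=9, 9+5=14
a = 10: 10+0=10, 10+5=15
a = 12: 12+0=12, 12+5=17
a = 18: 18+0=18, 18+5=4
A + B = {4, 8, 9, 10, 12, 13, 14, 15, 17, 18}, so |A + B| = 10.
Verify: 10 ≥ 6? Yes ✓.

CD lower bound = 6, actual |A + B| = 10.


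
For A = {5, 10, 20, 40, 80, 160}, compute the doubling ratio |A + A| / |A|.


|A| = 6.
Compute A + A by enumerating all 36 pairs.
A + A = {10, 15, 20, 25, 30, 40, 45, 50, 60, 80, 85, 90, 100, 120, 160, 165, 170, 180, 200, 240, 320}, so |A + A| = 21.
K = |A + A| / |A| = 21/6 = 7/2 ≈ 3.5000.
Reference: AP of size 6 gives K = 11/6 ≈ 1.8333; a fully generic set of size 6 gives K ≈ 3.5000.

|A| = 6, |A + A| = 21, K = 21/6 = 7/2.


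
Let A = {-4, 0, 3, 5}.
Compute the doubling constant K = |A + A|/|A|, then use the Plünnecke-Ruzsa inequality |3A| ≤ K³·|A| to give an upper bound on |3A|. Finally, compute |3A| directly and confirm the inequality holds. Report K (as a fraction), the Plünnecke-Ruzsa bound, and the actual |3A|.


|A| = 4.
Step 1: Compute A + A by enumerating all 16 pairs.
A + A = {-8, -4, -1, 0, 1, 3, 5, 6, 8, 10}, so |A + A| = 10.
Step 2: Doubling constant K = |A + A|/|A| = 10/4 = 10/4 ≈ 2.5000.
Step 3: Plünnecke-Ruzsa gives |3A| ≤ K³·|A| = (2.5000)³ · 4 ≈ 62.5000.
Step 4: Compute 3A = A + A + A directly by enumerating all triples (a,b,c) ∈ A³; |3A| = 19.
Step 5: Check 19 ≤ 62.5000? Yes ✓.

K = 10/4, Plünnecke-Ruzsa bound K³|A| ≈ 62.5000, |3A| = 19, inequality holds.


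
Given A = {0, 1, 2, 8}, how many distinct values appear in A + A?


A + A = {a + a' : a, a' ∈ A}; |A| = 4.
General bounds: 2|A| - 1 ≤ |A + A| ≤ |A|(|A|+1)/2, i.e. 7 ≤ |A + A| ≤ 10.
Lower bound 2|A|-1 is attained iff A is an arithmetic progression.
Enumerate sums a + a' for a ≤ a' (symmetric, so this suffices):
a = 0: 0+0=0, 0+1=1, 0+2=2, 0+8=8
a = 1: 1+1=2, 1+2=3, 1+8=9
a = 2: 2+2=4, 2+8=10
a = 8: 8+8=16
Distinct sums: {0, 1, 2, 3, 4, 8, 9, 10, 16}
|A + A| = 9

|A + A| = 9


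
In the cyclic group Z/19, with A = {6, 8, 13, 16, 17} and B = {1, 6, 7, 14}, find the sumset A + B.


Work in Z/19Z: reduce every sum a + b modulo 19.
Enumerate all 20 pairs:
a = 6: 6+1=7, 6+6=12, 6+7=13, 6+14=1
a = 8: 8+1=9, 8+6=14, 8+7=15, 8+14=3
a = 13: 13+1=14, 13+6=0, 13+7=1, 13+14=8
a = 16: 16+1=17, 16+6=3, 16+7=4, 16+14=11
a = 17: 17+1=18, 17+6=4, 17+7=5, 17+14=12
Distinct residues collected: {0, 1, 3, 4, 5, 7, 8, 9, 11, 12, 13, 14, 15, 17, 18}
|A + B| = 15 (out of 19 total residues).

A + B = {0, 1, 3, 4, 5, 7, 8, 9, 11, 12, 13, 14, 15, 17, 18}


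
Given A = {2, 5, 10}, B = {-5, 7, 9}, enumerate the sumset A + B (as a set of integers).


A + B = {a + b : a ∈ A, b ∈ B}.
Enumerate all |A|·|B| = 3·3 = 9 pairs (a, b) and collect distinct sums.
a = 2: 2+-5=-3, 2+7=9, 2+9=11
a = 5: 5+-5=0, 5+7=12, 5+9=14
a = 10: 10+-5=5, 10+7=17, 10+9=19
Collecting distinct sums: A + B = {-3, 0, 5, 9, 11, 12, 14, 17, 19}
|A + B| = 9

A + B = {-3, 0, 5, 9, 11, 12, 14, 17, 19}


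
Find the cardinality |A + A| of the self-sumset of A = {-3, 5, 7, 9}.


A + A = {a + a' : a, a' ∈ A}; |A| = 4.
General bounds: 2|A| - 1 ≤ |A + A| ≤ |A|(|A|+1)/2, i.e. 7 ≤ |A + A| ≤ 10.
Lower bound 2|A|-1 is attained iff A is an arithmetic progression.
Enumerate sums a + a' for a ≤ a' (symmetric, so this suffices):
a = -3: -3+-3=-6, -3+5=2, -3+7=4, -3+9=6
a = 5: 5+5=10, 5+7=12, 5+9=14
a = 7: 7+7=14, 7+9=16
a = 9: 9+9=18
Distinct sums: {-6, 2, 4, 6, 10, 12, 14, 16, 18}
|A + A| = 9

|A + A| = 9


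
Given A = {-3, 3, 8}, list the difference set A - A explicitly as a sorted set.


A - A = {a - a' : a, a' ∈ A}.
Compute a - a' for each ordered pair (a, a'):
a = -3: -3--3=0, -3-3=-6, -3-8=-11
a = 3: 3--3=6, 3-3=0, 3-8=-5
a = 8: 8--3=11, 8-3=5, 8-8=0
Collecting distinct values (and noting 0 appears from a-a):
A - A = {-11, -6, -5, 0, 5, 6, 11}
|A - A| = 7

A - A = {-11, -6, -5, 0, 5, 6, 11}


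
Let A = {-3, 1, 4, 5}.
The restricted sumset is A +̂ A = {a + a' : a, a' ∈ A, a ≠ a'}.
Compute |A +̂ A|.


Restricted sumset: A +̂ A = {a + a' : a ∈ A, a' ∈ A, a ≠ a'}.
Equivalently, take A + A and drop any sum 2a that is achievable ONLY as a + a for a ∈ A (i.e. sums representable only with equal summands).
Enumerate pairs (a, a') with a < a' (symmetric, so each unordered pair gives one sum; this covers all a ≠ a'):
  -3 + 1 = -2
  -3 + 4 = 1
  -3 + 5 = 2
  1 + 4 = 5
  1 + 5 = 6
  4 + 5 = 9
Collected distinct sums: {-2, 1, 2, 5, 6, 9}
|A +̂ A| = 6
(Reference bound: |A +̂ A| ≥ 2|A| - 3 for |A| ≥ 2, with |A| = 4 giving ≥ 5.)

|A +̂ A| = 6


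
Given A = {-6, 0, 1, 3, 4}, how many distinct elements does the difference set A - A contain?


A - A = {a - a' : a, a' ∈ A}; |A| = 5.
Bounds: 2|A|-1 ≤ |A - A| ≤ |A|² - |A| + 1, i.e. 9 ≤ |A - A| ≤ 21.
Note: 0 ∈ A - A always (from a - a). The set is symmetric: if d ∈ A - A then -d ∈ A - A.
Enumerate nonzero differences d = a - a' with a > a' (then include -d):
Positive differences: {1, 2, 3, 4, 6, 7, 9, 10}
Full difference set: {0} ∪ (positive diffs) ∪ (negative diffs).
|A - A| = 1 + 2·8 = 17 (matches direct enumeration: 17).

|A - A| = 17


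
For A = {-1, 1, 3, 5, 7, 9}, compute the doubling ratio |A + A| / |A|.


|A| = 6.
Compute A + A by enumerating all 36 pairs.
A + A = {-2, 0, 2, 4, 6, 8, 10, 12, 14, 16, 18}, so |A + A| = 11.
K = |A + A| / |A| = 11/6 (already in lowest terms) ≈ 1.8333.
Reference: AP of size 6 gives K = 11/6 ≈ 1.8333; a fully generic set of size 6 gives K ≈ 3.5000.

|A| = 6, |A + A| = 11, K = 11/6.


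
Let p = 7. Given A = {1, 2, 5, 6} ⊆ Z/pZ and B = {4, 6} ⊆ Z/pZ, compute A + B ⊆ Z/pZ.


Work in Z/7Z: reduce every sum a + b modulo 7.
Enumerate all 8 pairs:
a = 1: 1+4=5, 1+6=0
a = 2: 2+4=6, 2+6=1
a = 5: 5+4=2, 5+6=4
a = 6: 6+4=3, 6+6=5
Distinct residues collected: {0, 1, 2, 3, 4, 5, 6}
|A + B| = 7 (out of 7 total residues).

A + B = {0, 1, 2, 3, 4, 5, 6}


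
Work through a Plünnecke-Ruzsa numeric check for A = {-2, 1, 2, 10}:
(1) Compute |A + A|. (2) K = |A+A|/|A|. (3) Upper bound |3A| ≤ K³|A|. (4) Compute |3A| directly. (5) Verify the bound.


|A| = 4.
Step 1: Compute A + A by enumerating all 16 pairs.
A + A = {-4, -1, 0, 2, 3, 4, 8, 11, 12, 20}, so |A + A| = 10.
Step 2: Doubling constant K = |A + A|/|A| = 10/4 = 10/4 ≈ 2.5000.
Step 3: Plünnecke-Ruzsa gives |3A| ≤ K³·|A| = (2.5000)³ · 4 ≈ 62.5000.
Step 4: Compute 3A = A + A + A directly by enumerating all triples (a,b,c) ∈ A³; |3A| = 19.
Step 5: Check 19 ≤ 62.5000? Yes ✓.

K = 10/4, Plünnecke-Ruzsa bound K³|A| ≈ 62.5000, |3A| = 19, inequality holds.


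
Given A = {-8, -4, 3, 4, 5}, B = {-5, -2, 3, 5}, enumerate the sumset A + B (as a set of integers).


A + B = {a + b : a ∈ A, b ∈ B}.
Enumerate all |A|·|B| = 5·4 = 20 pairs (a, b) and collect distinct sums.
a = -8: -8+-5=-13, -8+-2=-10, -8+3=-5, -8+5=-3
a = -4: -4+-5=-9, -4+-2=-6, -4+3=-1, -4+5=1
a = 3: 3+-5=-2, 3+-2=1, 3+3=6, 3+5=8
a = 4: 4+-5=-1, 4+-2=2, 4+3=7, 4+5=9
a = 5: 5+-5=0, 5+-2=3, 5+3=8, 5+5=10
Collecting distinct sums: A + B = {-13, -10, -9, -6, -5, -3, -2, -1, 0, 1, 2, 3, 6, 7, 8, 9, 10}
|A + B| = 17

A + B = {-13, -10, -9, -6, -5, -3, -2, -1, 0, 1, 2, 3, 6, 7, 8, 9, 10}


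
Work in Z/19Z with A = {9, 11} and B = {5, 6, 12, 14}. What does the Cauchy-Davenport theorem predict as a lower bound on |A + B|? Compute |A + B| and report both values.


Cauchy-Davenport: |A + B| ≥ min(p, |A| + |B| - 1) for A, B nonempty in Z/pZ.
|A| = 2, |B| = 4, p = 19.
CD lower bound = min(19, 2 + 4 - 1) = min(19, 5) = 5.
Compute A + B mod 19 directly:
a = 9: 9+5=14, 9+6=15, 9+12=2, 9+14=4
a = 11: 11+5=16, 11+6=17, 11+12=4, 11+14=6
A + B = {2, 4, 6, 14, 15, 16, 17}, so |A + B| = 7.
Verify: 7 ≥ 5? Yes ✓.

CD lower bound = 5, actual |A + B| = 7.


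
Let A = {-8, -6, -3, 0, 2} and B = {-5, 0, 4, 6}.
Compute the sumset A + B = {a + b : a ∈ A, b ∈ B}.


A + B = {a + b : a ∈ A, b ∈ B}.
Enumerate all |A|·|B| = 5·4 = 20 pairs (a, b) and collect distinct sums.
a = -8: -8+-5=-13, -8+0=-8, -8+4=-4, -8+6=-2
a = -6: -6+-5=-11, -6+0=-6, -6+4=-2, -6+6=0
a = -3: -3+-5=-8, -3+0=-3, -3+4=1, -3+6=3
a = 0: 0+-5=-5, 0+0=0, 0+4=4, 0+6=6
a = 2: 2+-5=-3, 2+0=2, 2+4=6, 2+6=8
Collecting distinct sums: A + B = {-13, -11, -8, -6, -5, -4, -3, -2, 0, 1, 2, 3, 4, 6, 8}
|A + B| = 15

A + B = {-13, -11, -8, -6, -5, -4, -3, -2, 0, 1, 2, 3, 4, 6, 8}


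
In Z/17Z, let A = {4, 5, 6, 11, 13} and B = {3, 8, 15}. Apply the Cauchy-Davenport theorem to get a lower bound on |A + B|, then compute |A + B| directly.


Cauchy-Davenport: |A + B| ≥ min(p, |A| + |B| - 1) for A, B nonempty in Z/pZ.
|A| = 5, |B| = 3, p = 17.
CD lower bound = min(17, 5 + 3 - 1) = min(17, 7) = 7.
Compute A + B mod 17 directly:
a = 4: 4+3=7, 4+8=12, 4+15=2
a = 5: 5+3=8, 5+8=13, 5+15=3
a = 6: 6+3=9, 6+8=14, 6+15=4
a = 11: 11+3=14, 11+8=2, 11+15=9
a = 13: 13+3=16, 13+8=4, 13+15=11
A + B = {2, 3, 4, 7, 8, 9, 11, 12, 13, 14, 16}, so |A + B| = 11.
Verify: 11 ≥ 7? Yes ✓.

CD lower bound = 7, actual |A + B| = 11.


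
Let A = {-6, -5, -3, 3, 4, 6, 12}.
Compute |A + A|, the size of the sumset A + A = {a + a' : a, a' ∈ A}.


A + A = {a + a' : a, a' ∈ A}; |A| = 7.
General bounds: 2|A| - 1 ≤ |A + A| ≤ |A|(|A|+1)/2, i.e. 13 ≤ |A + A| ≤ 28.
Lower bound 2|A|-1 is attained iff A is an arithmetic progression.
Enumerate sums a + a' for a ≤ a' (symmetric, so this suffices):
a = -6: -6+-6=-12, -6+-5=-11, -6+-3=-9, -6+3=-3, -6+4=-2, -6+6=0, -6+12=6
a = -5: -5+-5=-10, -5+-3=-8, -5+3=-2, -5+4=-1, -5+6=1, -5+12=7
a = -3: -3+-3=-6, -3+3=0, -3+4=1, -3+6=3, -3+12=9
a = 3: 3+3=6, 3+4=7, 3+6=9, 3+12=15
a = 4: 4+4=8, 4+6=10, 4+12=16
a = 6: 6+6=12, 6+12=18
a = 12: 12+12=24
Distinct sums: {-12, -11, -10, -9, -8, -6, -3, -2, -1, 0, 1, 3, 6, 7, 8, 9, 10, 12, 15, 16, 18, 24}
|A + A| = 22

|A + A| = 22


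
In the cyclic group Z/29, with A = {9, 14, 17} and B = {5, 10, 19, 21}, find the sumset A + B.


Work in Z/29Z: reduce every sum a + b modulo 29.
Enumerate all 12 pairs:
a = 9: 9+5=14, 9+10=19, 9+19=28, 9+21=1
a = 14: 14+5=19, 14+10=24, 14+19=4, 14+21=6
a = 17: 17+5=22, 17+10=27, 17+19=7, 17+21=9
Distinct residues collected: {1, 4, 6, 7, 9, 14, 19, 22, 24, 27, 28}
|A + B| = 11 (out of 29 total residues).

A + B = {1, 4, 6, 7, 9, 14, 19, 22, 24, 27, 28}


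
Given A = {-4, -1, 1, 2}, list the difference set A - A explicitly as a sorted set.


A - A = {a - a' : a, a' ∈ A}.
Compute a - a' for each ordered pair (a, a'):
a = -4: -4--4=0, -4--1=-3, -4-1=-5, -4-2=-6
a = -1: -1--4=3, -1--1=0, -1-1=-2, -1-2=-3
a = 1: 1--4=5, 1--1=2, 1-1=0, 1-2=-1
a = 2: 2--4=6, 2--1=3, 2-1=1, 2-2=0
Collecting distinct values (and noting 0 appears from a-a):
A - A = {-6, -5, -3, -2, -1, 0, 1, 2, 3, 5, 6}
|A - A| = 11

A - A = {-6, -5, -3, -2, -1, 0, 1, 2, 3, 5, 6}


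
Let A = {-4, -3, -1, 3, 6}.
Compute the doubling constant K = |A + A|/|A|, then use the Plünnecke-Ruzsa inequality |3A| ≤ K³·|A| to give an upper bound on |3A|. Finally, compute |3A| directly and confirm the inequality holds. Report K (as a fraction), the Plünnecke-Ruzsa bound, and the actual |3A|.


|A| = 5.
Step 1: Compute A + A by enumerating all 25 pairs.
A + A = {-8, -7, -6, -5, -4, -2, -1, 0, 2, 3, 5, 6, 9, 12}, so |A + A| = 14.
Step 2: Doubling constant K = |A + A|/|A| = 14/5 = 14/5 ≈ 2.8000.
Step 3: Plünnecke-Ruzsa gives |3A| ≤ K³·|A| = (2.8000)³ · 5 ≈ 109.7600.
Step 4: Compute 3A = A + A + A directly by enumerating all triples (a,b,c) ∈ A³; |3A| = 25.
Step 5: Check 25 ≤ 109.7600? Yes ✓.

K = 14/5, Plünnecke-Ruzsa bound K³|A| ≈ 109.7600, |3A| = 25, inequality holds.


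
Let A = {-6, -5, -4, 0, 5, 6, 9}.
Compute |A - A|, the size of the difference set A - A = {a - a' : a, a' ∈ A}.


A - A = {a - a' : a, a' ∈ A}; |A| = 7.
Bounds: 2|A|-1 ≤ |A - A| ≤ |A|² - |A| + 1, i.e. 13 ≤ |A - A| ≤ 43.
Note: 0 ∈ A - A always (from a - a). The set is symmetric: if d ∈ A - A then -d ∈ A - A.
Enumerate nonzero differences d = a - a' with a > a' (then include -d):
Positive differences: {1, 2, 3, 4, 5, 6, 9, 10, 11, 12, 13, 14, 15}
Full difference set: {0} ∪ (positive diffs) ∪ (negative diffs).
|A - A| = 1 + 2·13 = 27 (matches direct enumeration: 27).

|A - A| = 27


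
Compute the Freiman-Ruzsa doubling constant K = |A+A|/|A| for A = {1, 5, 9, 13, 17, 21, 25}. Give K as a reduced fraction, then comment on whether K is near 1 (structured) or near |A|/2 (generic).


|A| = 7.
Compute A + A by enumerating all 49 pairs.
A + A = {2, 6, 10, 14, 18, 22, 26, 30, 34, 38, 42, 46, 50}, so |A + A| = 13.
K = |A + A| / |A| = 13/7 (already in lowest terms) ≈ 1.8571.
Reference: AP of size 7 gives K = 13/7 ≈ 1.8571; a fully generic set of size 7 gives K ≈ 4.0000.

|A| = 7, |A + A| = 13, K = 13/7.


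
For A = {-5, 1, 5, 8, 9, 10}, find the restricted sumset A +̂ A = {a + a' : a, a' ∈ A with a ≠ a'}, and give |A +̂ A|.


Restricted sumset: A +̂ A = {a + a' : a ∈ A, a' ∈ A, a ≠ a'}.
Equivalently, take A + A and drop any sum 2a that is achievable ONLY as a + a for a ∈ A (i.e. sums representable only with equal summands).
Enumerate pairs (a, a') with a < a' (symmetric, so each unordered pair gives one sum; this covers all a ≠ a'):
  -5 + 1 = -4
  -5 + 5 = 0
  -5 + 8 = 3
  -5 + 9 = 4
  -5 + 10 = 5
  1 + 5 = 6
  1 + 8 = 9
  1 + 9 = 10
  1 + 10 = 11
  5 + 8 = 13
  5 + 9 = 14
  5 + 10 = 15
  8 + 9 = 17
  8 + 10 = 18
  9 + 10 = 19
Collected distinct sums: {-4, 0, 3, 4, 5, 6, 9, 10, 11, 13, 14, 15, 17, 18, 19}
|A +̂ A| = 15
(Reference bound: |A +̂ A| ≥ 2|A| - 3 for |A| ≥ 2, with |A| = 6 giving ≥ 9.)

|A +̂ A| = 15


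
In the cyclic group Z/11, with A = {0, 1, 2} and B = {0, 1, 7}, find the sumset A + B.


Work in Z/11Z: reduce every sum a + b modulo 11.
Enumerate all 9 pairs:
a = 0: 0+0=0, 0+1=1, 0+7=7
a = 1: 1+0=1, 1+1=2, 1+7=8
a = 2: 2+0=2, 2+1=3, 2+7=9
Distinct residues collected: {0, 1, 2, 3, 7, 8, 9}
|A + B| = 7 (out of 11 total residues).

A + B = {0, 1, 2, 3, 7, 8, 9}


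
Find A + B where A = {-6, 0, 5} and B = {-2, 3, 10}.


A + B = {a + b : a ∈ A, b ∈ B}.
Enumerate all |A|·|B| = 3·3 = 9 pairs (a, b) and collect distinct sums.
a = -6: -6+-2=-8, -6+3=-3, -6+10=4
a = 0: 0+-2=-2, 0+3=3, 0+10=10
a = 5: 5+-2=3, 5+3=8, 5+10=15
Collecting distinct sums: A + B = {-8, -3, -2, 3, 4, 8, 10, 15}
|A + B| = 8

A + B = {-8, -3, -2, 3, 4, 8, 10, 15}


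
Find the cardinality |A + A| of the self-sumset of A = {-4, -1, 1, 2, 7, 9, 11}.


A + A = {a + a' : a, a' ∈ A}; |A| = 7.
General bounds: 2|A| - 1 ≤ |A + A| ≤ |A|(|A|+1)/2, i.e. 13 ≤ |A + A| ≤ 28.
Lower bound 2|A|-1 is attained iff A is an arithmetic progression.
Enumerate sums a + a' for a ≤ a' (symmetric, so this suffices):
a = -4: -4+-4=-8, -4+-1=-5, -4+1=-3, -4+2=-2, -4+7=3, -4+9=5, -4+11=7
a = -1: -1+-1=-2, -1+1=0, -1+2=1, -1+7=6, -1+9=8, -1+11=10
a = 1: 1+1=2, 1+2=3, 1+7=8, 1+9=10, 1+11=12
a = 2: 2+2=4, 2+7=9, 2+9=11, 2+11=13
a = 7: 7+7=14, 7+9=16, 7+11=18
a = 9: 9+9=18, 9+11=20
a = 11: 11+11=22
Distinct sums: {-8, -5, -3, -2, 0, 1, 2, 3, 4, 5, 6, 7, 8, 9, 10, 11, 12, 13, 14, 16, 18, 20, 22}
|A + A| = 23

|A + A| = 23


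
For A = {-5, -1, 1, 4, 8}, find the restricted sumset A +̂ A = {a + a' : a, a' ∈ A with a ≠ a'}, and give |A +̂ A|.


Restricted sumset: A +̂ A = {a + a' : a ∈ A, a' ∈ A, a ≠ a'}.
Equivalently, take A + A and drop any sum 2a that is achievable ONLY as a + a for a ∈ A (i.e. sums representable only with equal summands).
Enumerate pairs (a, a') with a < a' (symmetric, so each unordered pair gives one sum; this covers all a ≠ a'):
  -5 + -1 = -6
  -5 + 1 = -4
  -5 + 4 = -1
  -5 + 8 = 3
  -1 + 1 = 0
  -1 + 4 = 3
  -1 + 8 = 7
  1 + 4 = 5
  1 + 8 = 9
  4 + 8 = 12
Collected distinct sums: {-6, -4, -1, 0, 3, 5, 7, 9, 12}
|A +̂ A| = 9
(Reference bound: |A +̂ A| ≥ 2|A| - 3 for |A| ≥ 2, with |A| = 5 giving ≥ 7.)

|A +̂ A| = 9


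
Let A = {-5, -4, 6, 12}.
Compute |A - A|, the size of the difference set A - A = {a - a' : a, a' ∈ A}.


A - A = {a - a' : a, a' ∈ A}; |A| = 4.
Bounds: 2|A|-1 ≤ |A - A| ≤ |A|² - |A| + 1, i.e. 7 ≤ |A - A| ≤ 13.
Note: 0 ∈ A - A always (from a - a). The set is symmetric: if d ∈ A - A then -d ∈ A - A.
Enumerate nonzero differences d = a - a' with a > a' (then include -d):
Positive differences: {1, 6, 10, 11, 16, 17}
Full difference set: {0} ∪ (positive diffs) ∪ (negative diffs).
|A - A| = 1 + 2·6 = 13 (matches direct enumeration: 13).

|A - A| = 13


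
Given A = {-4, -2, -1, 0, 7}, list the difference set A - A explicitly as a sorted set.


A - A = {a - a' : a, a' ∈ A}.
Compute a - a' for each ordered pair (a, a'):
a = -4: -4--4=0, -4--2=-2, -4--1=-3, -4-0=-4, -4-7=-11
a = -2: -2--4=2, -2--2=0, -2--1=-1, -2-0=-2, -2-7=-9
a = -1: -1--4=3, -1--2=1, -1--1=0, -1-0=-1, -1-7=-8
a = 0: 0--4=4, 0--2=2, 0--1=1, 0-0=0, 0-7=-7
a = 7: 7--4=11, 7--2=9, 7--1=8, 7-0=7, 7-7=0
Collecting distinct values (and noting 0 appears from a-a):
A - A = {-11, -9, -8, -7, -4, -3, -2, -1, 0, 1, 2, 3, 4, 7, 8, 9, 11}
|A - A| = 17

A - A = {-11, -9, -8, -7, -4, -3, -2, -1, 0, 1, 2, 3, 4, 7, 8, 9, 11}


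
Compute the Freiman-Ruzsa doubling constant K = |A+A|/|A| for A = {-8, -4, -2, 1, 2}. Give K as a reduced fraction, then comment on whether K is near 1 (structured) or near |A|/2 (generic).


|A| = 5.
Compute A + A by enumerating all 25 pairs.
A + A = {-16, -12, -10, -8, -7, -6, -4, -3, -2, -1, 0, 2, 3, 4}, so |A + A| = 14.
K = |A + A| / |A| = 14/5 (already in lowest terms) ≈ 2.8000.
Reference: AP of size 5 gives K = 9/5 ≈ 1.8000; a fully generic set of size 5 gives K ≈ 3.0000.

|A| = 5, |A + A| = 14, K = 14/5.


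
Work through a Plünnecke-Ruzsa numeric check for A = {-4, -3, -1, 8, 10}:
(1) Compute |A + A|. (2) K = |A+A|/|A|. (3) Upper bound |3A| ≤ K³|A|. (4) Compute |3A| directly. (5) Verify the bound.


|A| = 5.
Step 1: Compute A + A by enumerating all 25 pairs.
A + A = {-8, -7, -6, -5, -4, -2, 4, 5, 6, 7, 9, 16, 18, 20}, so |A + A| = 14.
Step 2: Doubling constant K = |A + A|/|A| = 14/5 = 14/5 ≈ 2.8000.
Step 3: Plünnecke-Ruzsa gives |3A| ≤ K³·|A| = (2.8000)³ · 5 ≈ 109.7600.
Step 4: Compute 3A = A + A + A directly by enumerating all triples (a,b,c) ∈ A³; |3A| = 28.
Step 5: Check 28 ≤ 109.7600? Yes ✓.

K = 14/5, Plünnecke-Ruzsa bound K³|A| ≈ 109.7600, |3A| = 28, inequality holds.


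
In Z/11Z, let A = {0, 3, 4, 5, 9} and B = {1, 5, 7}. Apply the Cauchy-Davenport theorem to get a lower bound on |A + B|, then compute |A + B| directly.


Cauchy-Davenport: |A + B| ≥ min(p, |A| + |B| - 1) for A, B nonempty in Z/pZ.
|A| = 5, |B| = 3, p = 11.
CD lower bound = min(11, 5 + 3 - 1) = min(11, 7) = 7.
Compute A + B mod 11 directly:
a = 0: 0+1=1, 0+5=5, 0+7=7
a = 3: 3+1=4, 3+5=8, 3+7=10
a = 4: 4+1=5, 4+5=9, 4+7=0
a = 5: 5+1=6, 5+5=10, 5+7=1
a = 9: 9+1=10, 9+5=3, 9+7=5
A + B = {0, 1, 3, 4, 5, 6, 7, 8, 9, 10}, so |A + B| = 10.
Verify: 10 ≥ 7? Yes ✓.

CD lower bound = 7, actual |A + B| = 10.


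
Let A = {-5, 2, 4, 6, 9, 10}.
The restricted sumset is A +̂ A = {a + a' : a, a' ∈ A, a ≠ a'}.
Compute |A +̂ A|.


Restricted sumset: A +̂ A = {a + a' : a ∈ A, a' ∈ A, a ≠ a'}.
Equivalently, take A + A and drop any sum 2a that is achievable ONLY as a + a for a ∈ A (i.e. sums representable only with equal summands).
Enumerate pairs (a, a') with a < a' (symmetric, so each unordered pair gives one sum; this covers all a ≠ a'):
  -5 + 2 = -3
  -5 + 4 = -1
  -5 + 6 = 1
  -5 + 9 = 4
  -5 + 10 = 5
  2 + 4 = 6
  2 + 6 = 8
  2 + 9 = 11
  2 + 10 = 12
  4 + 6 = 10
  4 + 9 = 13
  4 + 10 = 14
  6 + 9 = 15
  6 + 10 = 16
  9 + 10 = 19
Collected distinct sums: {-3, -1, 1, 4, 5, 6, 8, 10, 11, 12, 13, 14, 15, 16, 19}
|A +̂ A| = 15
(Reference bound: |A +̂ A| ≥ 2|A| - 3 for |A| ≥ 2, with |A| = 6 giving ≥ 9.)

|A +̂ A| = 15


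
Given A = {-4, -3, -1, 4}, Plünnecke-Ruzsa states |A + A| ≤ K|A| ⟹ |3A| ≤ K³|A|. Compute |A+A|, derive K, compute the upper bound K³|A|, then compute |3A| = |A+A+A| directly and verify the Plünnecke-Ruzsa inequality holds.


|A| = 4.
Step 1: Compute A + A by enumerating all 16 pairs.
A + A = {-8, -7, -6, -5, -4, -2, 0, 1, 3, 8}, so |A + A| = 10.
Step 2: Doubling constant K = |A + A|/|A| = 10/4 = 10/4 ≈ 2.5000.
Step 3: Plünnecke-Ruzsa gives |3A| ≤ K³·|A| = (2.5000)³ · 4 ≈ 62.5000.
Step 4: Compute 3A = A + A + A directly by enumerating all triples (a,b,c) ∈ A³; |3A| = 18.
Step 5: Check 18 ≤ 62.5000? Yes ✓.

K = 10/4, Plünnecke-Ruzsa bound K³|A| ≈ 62.5000, |3A| = 18, inequality holds.


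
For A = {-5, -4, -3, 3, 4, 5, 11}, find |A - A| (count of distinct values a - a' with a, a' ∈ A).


A - A = {a - a' : a, a' ∈ A}; |A| = 7.
Bounds: 2|A|-1 ≤ |A - A| ≤ |A|² - |A| + 1, i.e. 13 ≤ |A - A| ≤ 43.
Note: 0 ∈ A - A always (from a - a). The set is symmetric: if d ∈ A - A then -d ∈ A - A.
Enumerate nonzero differences d = a - a' with a > a' (then include -d):
Positive differences: {1, 2, 6, 7, 8, 9, 10, 14, 15, 16}
Full difference set: {0} ∪ (positive diffs) ∪ (negative diffs).
|A - A| = 1 + 2·10 = 21 (matches direct enumeration: 21).

|A - A| = 21


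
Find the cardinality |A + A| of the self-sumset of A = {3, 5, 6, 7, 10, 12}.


A + A = {a + a' : a, a' ∈ A}; |A| = 6.
General bounds: 2|A| - 1 ≤ |A + A| ≤ |A|(|A|+1)/2, i.e. 11 ≤ |A + A| ≤ 21.
Lower bound 2|A|-1 is attained iff A is an arithmetic progression.
Enumerate sums a + a' for a ≤ a' (symmetric, so this suffices):
a = 3: 3+3=6, 3+5=8, 3+6=9, 3+7=10, 3+10=13, 3+12=15
a = 5: 5+5=10, 5+6=11, 5+7=12, 5+10=15, 5+12=17
a = 6: 6+6=12, 6+7=13, 6+10=16, 6+12=18
a = 7: 7+7=14, 7+10=17, 7+12=19
a = 10: 10+10=20, 10+12=22
a = 12: 12+12=24
Distinct sums: {6, 8, 9, 10, 11, 12, 13, 14, 15, 16, 17, 18, 19, 20, 22, 24}
|A + A| = 16

|A + A| = 16


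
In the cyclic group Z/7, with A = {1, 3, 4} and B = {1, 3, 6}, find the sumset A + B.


Work in Z/7Z: reduce every sum a + b modulo 7.
Enumerate all 9 pairs:
a = 1: 1+1=2, 1+3=4, 1+6=0
a = 3: 3+1=4, 3+3=6, 3+6=2
a = 4: 4+1=5, 4+3=0, 4+6=3
Distinct residues collected: {0, 2, 3, 4, 5, 6}
|A + B| = 6 (out of 7 total residues).

A + B = {0, 2, 3, 4, 5, 6}


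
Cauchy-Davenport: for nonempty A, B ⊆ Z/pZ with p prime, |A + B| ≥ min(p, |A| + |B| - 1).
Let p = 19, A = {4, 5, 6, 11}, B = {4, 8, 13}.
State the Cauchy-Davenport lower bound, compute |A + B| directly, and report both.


Cauchy-Davenport: |A + B| ≥ min(p, |A| + |B| - 1) for A, B nonempty in Z/pZ.
|A| = 4, |B| = 3, p = 19.
CD lower bound = min(19, 4 + 3 - 1) = min(19, 6) = 6.
Compute A + B mod 19 directly:
a = 4: 4+4=8, 4+8=12, 4+13=17
a = 5: 5+4=9, 5+8=13, 5+13=18
a = 6: 6+4=10, 6+8=14, 6+13=0
a = 11: 11+4=15, 11+8=0, 11+13=5
A + B = {0, 5, 8, 9, 10, 12, 13, 14, 15, 17, 18}, so |A + B| = 11.
Verify: 11 ≥ 6? Yes ✓.

CD lower bound = 6, actual |A + B| = 11.


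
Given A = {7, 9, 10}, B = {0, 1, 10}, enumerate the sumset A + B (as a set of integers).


A + B = {a + b : a ∈ A, b ∈ B}.
Enumerate all |A|·|B| = 3·3 = 9 pairs (a, b) and collect distinct sums.
a = 7: 7+0=7, 7+1=8, 7+10=17
a = 9: 9+0=9, 9+1=10, 9+10=19
a = 10: 10+0=10, 10+1=11, 10+10=20
Collecting distinct sums: A + B = {7, 8, 9, 10, 11, 17, 19, 20}
|A + B| = 8

A + B = {7, 8, 9, 10, 11, 17, 19, 20}


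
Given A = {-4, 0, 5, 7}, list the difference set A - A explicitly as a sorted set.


A - A = {a - a' : a, a' ∈ A}.
Compute a - a' for each ordered pair (a, a'):
a = -4: -4--4=0, -4-0=-4, -4-5=-9, -4-7=-11
a = 0: 0--4=4, 0-0=0, 0-5=-5, 0-7=-7
a = 5: 5--4=9, 5-0=5, 5-5=0, 5-7=-2
a = 7: 7--4=11, 7-0=7, 7-5=2, 7-7=0
Collecting distinct values (and noting 0 appears from a-a):
A - A = {-11, -9, -7, -5, -4, -2, 0, 2, 4, 5, 7, 9, 11}
|A - A| = 13

A - A = {-11, -9, -7, -5, -4, -2, 0, 2, 4, 5, 7, 9, 11}


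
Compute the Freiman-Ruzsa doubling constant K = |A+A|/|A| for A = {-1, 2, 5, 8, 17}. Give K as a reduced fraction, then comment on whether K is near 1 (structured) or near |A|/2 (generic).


|A| = 5.
Compute A + A by enumerating all 25 pairs.
A + A = {-2, 1, 4, 7, 10, 13, 16, 19, 22, 25, 34}, so |A + A| = 11.
K = |A + A| / |A| = 11/5 (already in lowest terms) ≈ 2.2000.
Reference: AP of size 5 gives K = 9/5 ≈ 1.8000; a fully generic set of size 5 gives K ≈ 3.0000.

|A| = 5, |A + A| = 11, K = 11/5.


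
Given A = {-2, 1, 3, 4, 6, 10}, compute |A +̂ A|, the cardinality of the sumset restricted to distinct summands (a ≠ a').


Restricted sumset: A +̂ A = {a + a' : a ∈ A, a' ∈ A, a ≠ a'}.
Equivalently, take A + A and drop any sum 2a that is achievable ONLY as a + a for a ∈ A (i.e. sums representable only with equal summands).
Enumerate pairs (a, a') with a < a' (symmetric, so each unordered pair gives one sum; this covers all a ≠ a'):
  -2 + 1 = -1
  -2 + 3 = 1
  -2 + 4 = 2
  -2 + 6 = 4
  -2 + 10 = 8
  1 + 3 = 4
  1 + 4 = 5
  1 + 6 = 7
  1 + 10 = 11
  3 + 4 = 7
  3 + 6 = 9
  3 + 10 = 13
  4 + 6 = 10
  4 + 10 = 14
  6 + 10 = 16
Collected distinct sums: {-1, 1, 2, 4, 5, 7, 8, 9, 10, 11, 13, 14, 16}
|A +̂ A| = 13
(Reference bound: |A +̂ A| ≥ 2|A| - 3 for |A| ≥ 2, with |A| = 6 giving ≥ 9.)

|A +̂ A| = 13


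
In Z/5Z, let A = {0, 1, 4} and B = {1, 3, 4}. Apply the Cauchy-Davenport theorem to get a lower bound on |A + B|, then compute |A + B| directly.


Cauchy-Davenport: |A + B| ≥ min(p, |A| + |B| - 1) for A, B nonempty in Z/pZ.
|A| = 3, |B| = 3, p = 5.
CD lower bound = min(5, 3 + 3 - 1) = min(5, 5) = 5.
Compute A + B mod 5 directly:
a = 0: 0+1=1, 0+3=3, 0+4=4
a = 1: 1+1=2, 1+3=4, 1+4=0
a = 4: 4+1=0, 4+3=2, 4+4=3
A + B = {0, 1, 2, 3, 4}, so |A + B| = 5.
Verify: 5 ≥ 5? Yes ✓.

CD lower bound = 5, actual |A + B| = 5.


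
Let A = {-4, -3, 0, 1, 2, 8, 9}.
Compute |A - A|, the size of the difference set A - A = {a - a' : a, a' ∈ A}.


A - A = {a - a' : a, a' ∈ A}; |A| = 7.
Bounds: 2|A|-1 ≤ |A - A| ≤ |A|² - |A| + 1, i.e. 13 ≤ |A - A| ≤ 43.
Note: 0 ∈ A - A always (from a - a). The set is symmetric: if d ∈ A - A then -d ∈ A - A.
Enumerate nonzero differences d = a - a' with a > a' (then include -d):
Positive differences: {1, 2, 3, 4, 5, 6, 7, 8, 9, 11, 12, 13}
Full difference set: {0} ∪ (positive diffs) ∪ (negative diffs).
|A - A| = 1 + 2·12 = 25 (matches direct enumeration: 25).

|A - A| = 25


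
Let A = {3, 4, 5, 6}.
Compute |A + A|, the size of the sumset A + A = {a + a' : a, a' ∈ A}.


A + A = {a + a' : a, a' ∈ A}; |A| = 4.
General bounds: 2|A| - 1 ≤ |A + A| ≤ |A|(|A|+1)/2, i.e. 7 ≤ |A + A| ≤ 10.
Lower bound 2|A|-1 is attained iff A is an arithmetic progression.
Enumerate sums a + a' for a ≤ a' (symmetric, so this suffices):
a = 3: 3+3=6, 3+4=7, 3+5=8, 3+6=9
a = 4: 4+4=8, 4+5=9, 4+6=10
a = 5: 5+5=10, 5+6=11
a = 6: 6+6=12
Distinct sums: {6, 7, 8, 9, 10, 11, 12}
|A + A| = 7

|A + A| = 7


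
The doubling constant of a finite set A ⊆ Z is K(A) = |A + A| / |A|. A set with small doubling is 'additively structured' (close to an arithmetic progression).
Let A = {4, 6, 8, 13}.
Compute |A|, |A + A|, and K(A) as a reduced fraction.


|A| = 4.
Compute A + A by enumerating all 16 pairs.
A + A = {8, 10, 12, 14, 16, 17, 19, 21, 26}, so |A + A| = 9.
K = |A + A| / |A| = 9/4 (already in lowest terms) ≈ 2.2500.
Reference: AP of size 4 gives K = 7/4 ≈ 1.7500; a fully generic set of size 4 gives K ≈ 2.5000.

|A| = 4, |A + A| = 9, K = 9/4.


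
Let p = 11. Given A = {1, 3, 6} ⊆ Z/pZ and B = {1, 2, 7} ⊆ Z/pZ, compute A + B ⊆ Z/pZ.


Work in Z/11Z: reduce every sum a + b modulo 11.
Enumerate all 9 pairs:
a = 1: 1+1=2, 1+2=3, 1+7=8
a = 3: 3+1=4, 3+2=5, 3+7=10
a = 6: 6+1=7, 6+2=8, 6+7=2
Distinct residues collected: {2, 3, 4, 5, 7, 8, 10}
|A + B| = 7 (out of 11 total residues).

A + B = {2, 3, 4, 5, 7, 8, 10}


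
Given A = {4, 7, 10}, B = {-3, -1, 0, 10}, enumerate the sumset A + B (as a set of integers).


A + B = {a + b : a ∈ A, b ∈ B}.
Enumerate all |A|·|B| = 3·4 = 12 pairs (a, b) and collect distinct sums.
a = 4: 4+-3=1, 4+-1=3, 4+0=4, 4+10=14
a = 7: 7+-3=4, 7+-1=6, 7+0=7, 7+10=17
a = 10: 10+-3=7, 10+-1=9, 10+0=10, 10+10=20
Collecting distinct sums: A + B = {1, 3, 4, 6, 7, 9, 10, 14, 17, 20}
|A + B| = 10

A + B = {1, 3, 4, 6, 7, 9, 10, 14, 17, 20}


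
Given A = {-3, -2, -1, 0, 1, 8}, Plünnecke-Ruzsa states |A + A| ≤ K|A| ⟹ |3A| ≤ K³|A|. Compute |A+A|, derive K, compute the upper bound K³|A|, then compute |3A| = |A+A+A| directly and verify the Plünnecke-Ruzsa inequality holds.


|A| = 6.
Step 1: Compute A + A by enumerating all 36 pairs.
A + A = {-6, -5, -4, -3, -2, -1, 0, 1, 2, 5, 6, 7, 8, 9, 16}, so |A + A| = 15.
Step 2: Doubling constant K = |A + A|/|A| = 15/6 = 15/6 ≈ 2.5000.
Step 3: Plünnecke-Ruzsa gives |3A| ≤ K³·|A| = (2.5000)³ · 6 ≈ 93.7500.
Step 4: Compute 3A = A + A + A directly by enumerating all triples (a,b,c) ∈ A³; |3A| = 26.
Step 5: Check 26 ≤ 93.7500? Yes ✓.

K = 15/6, Plünnecke-Ruzsa bound K³|A| ≈ 93.7500, |3A| = 26, inequality holds.


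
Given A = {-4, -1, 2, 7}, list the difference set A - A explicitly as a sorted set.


A - A = {a - a' : a, a' ∈ A}.
Compute a - a' for each ordered pair (a, a'):
a = -4: -4--4=0, -4--1=-3, -4-2=-6, -4-7=-11
a = -1: -1--4=3, -1--1=0, -1-2=-3, -1-7=-8
a = 2: 2--4=6, 2--1=3, 2-2=0, 2-7=-5
a = 7: 7--4=11, 7--1=8, 7-2=5, 7-7=0
Collecting distinct values (and noting 0 appears from a-a):
A - A = {-11, -8, -6, -5, -3, 0, 3, 5, 6, 8, 11}
|A - A| = 11

A - A = {-11, -8, -6, -5, -3, 0, 3, 5, 6, 8, 11}


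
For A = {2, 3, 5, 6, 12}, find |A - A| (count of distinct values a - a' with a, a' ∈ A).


A - A = {a - a' : a, a' ∈ A}; |A| = 5.
Bounds: 2|A|-1 ≤ |A - A| ≤ |A|² - |A| + 1, i.e. 9 ≤ |A - A| ≤ 21.
Note: 0 ∈ A - A always (from a - a). The set is symmetric: if d ∈ A - A then -d ∈ A - A.
Enumerate nonzero differences d = a - a' with a > a' (then include -d):
Positive differences: {1, 2, 3, 4, 6, 7, 9, 10}
Full difference set: {0} ∪ (positive diffs) ∪ (negative diffs).
|A - A| = 1 + 2·8 = 17 (matches direct enumeration: 17).

|A - A| = 17


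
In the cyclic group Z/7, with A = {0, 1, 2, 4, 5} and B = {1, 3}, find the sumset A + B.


Work in Z/7Z: reduce every sum a + b modulo 7.
Enumerate all 10 pairs:
a = 0: 0+1=1, 0+3=3
a = 1: 1+1=2, 1+3=4
a = 2: 2+1=3, 2+3=5
a = 4: 4+1=5, 4+3=0
a = 5: 5+1=6, 5+3=1
Distinct residues collected: {0, 1, 2, 3, 4, 5, 6}
|A + B| = 7 (out of 7 total residues).

A + B = {0, 1, 2, 3, 4, 5, 6}


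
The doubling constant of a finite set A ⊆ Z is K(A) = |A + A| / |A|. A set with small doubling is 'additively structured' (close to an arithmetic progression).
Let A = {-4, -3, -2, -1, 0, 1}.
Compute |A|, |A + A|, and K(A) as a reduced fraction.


|A| = 6.
Compute A + A by enumerating all 36 pairs.
A + A = {-8, -7, -6, -5, -4, -3, -2, -1, 0, 1, 2}, so |A + A| = 11.
K = |A + A| / |A| = 11/6 (already in lowest terms) ≈ 1.8333.
Reference: AP of size 6 gives K = 11/6 ≈ 1.8333; a fully generic set of size 6 gives K ≈ 3.5000.

|A| = 6, |A + A| = 11, K = 11/6.


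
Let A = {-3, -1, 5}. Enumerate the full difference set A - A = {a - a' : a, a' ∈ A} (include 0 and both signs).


A - A = {a - a' : a, a' ∈ A}.
Compute a - a' for each ordered pair (a, a'):
a = -3: -3--3=0, -3--1=-2, -3-5=-8
a = -1: -1--3=2, -1--1=0, -1-5=-6
a = 5: 5--3=8, 5--1=6, 5-5=0
Collecting distinct values (and noting 0 appears from a-a):
A - A = {-8, -6, -2, 0, 2, 6, 8}
|A - A| = 7

A - A = {-8, -6, -2, 0, 2, 6, 8}


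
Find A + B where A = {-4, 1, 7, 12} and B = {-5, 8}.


A + B = {a + b : a ∈ A, b ∈ B}.
Enumerate all |A|·|B| = 4·2 = 8 pairs (a, b) and collect distinct sums.
a = -4: -4+-5=-9, -4+8=4
a = 1: 1+-5=-4, 1+8=9
a = 7: 7+-5=2, 7+8=15
a = 12: 12+-5=7, 12+8=20
Collecting distinct sums: A + B = {-9, -4, 2, 4, 7, 9, 15, 20}
|A + B| = 8

A + B = {-9, -4, 2, 4, 7, 9, 15, 20}


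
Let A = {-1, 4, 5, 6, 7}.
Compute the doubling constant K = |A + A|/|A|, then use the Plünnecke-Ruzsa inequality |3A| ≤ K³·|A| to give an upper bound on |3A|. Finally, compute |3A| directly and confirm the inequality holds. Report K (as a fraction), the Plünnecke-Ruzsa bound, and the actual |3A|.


|A| = 5.
Step 1: Compute A + A by enumerating all 25 pairs.
A + A = {-2, 3, 4, 5, 6, 8, 9, 10, 11, 12, 13, 14}, so |A + A| = 12.
Step 2: Doubling constant K = |A + A|/|A| = 12/5 = 12/5 ≈ 2.4000.
Step 3: Plünnecke-Ruzsa gives |3A| ≤ K³·|A| = (2.4000)³ · 5 ≈ 69.1200.
Step 4: Compute 3A = A + A + A directly by enumerating all triples (a,b,c) ∈ A³; |3A| = 20.
Step 5: Check 20 ≤ 69.1200? Yes ✓.

K = 12/5, Plünnecke-Ruzsa bound K³|A| ≈ 69.1200, |3A| = 20, inequality holds.


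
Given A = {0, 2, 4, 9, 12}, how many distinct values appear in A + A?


A + A = {a + a' : a, a' ∈ A}; |A| = 5.
General bounds: 2|A| - 1 ≤ |A + A| ≤ |A|(|A|+1)/2, i.e. 9 ≤ |A + A| ≤ 15.
Lower bound 2|A|-1 is attained iff A is an arithmetic progression.
Enumerate sums a + a' for a ≤ a' (symmetric, so this suffices):
a = 0: 0+0=0, 0+2=2, 0+4=4, 0+9=9, 0+12=12
a = 2: 2+2=4, 2+4=6, 2+9=11, 2+12=14
a = 4: 4+4=8, 4+9=13, 4+12=16
a = 9: 9+9=18, 9+12=21
a = 12: 12+12=24
Distinct sums: {0, 2, 4, 6, 8, 9, 11, 12, 13, 14, 16, 18, 21, 24}
|A + A| = 14

|A + A| = 14


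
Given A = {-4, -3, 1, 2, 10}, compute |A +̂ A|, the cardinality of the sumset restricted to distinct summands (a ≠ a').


Restricted sumset: A +̂ A = {a + a' : a ∈ A, a' ∈ A, a ≠ a'}.
Equivalently, take A + A and drop any sum 2a that is achievable ONLY as a + a for a ∈ A (i.e. sums representable only with equal summands).
Enumerate pairs (a, a') with a < a' (symmetric, so each unordered pair gives one sum; this covers all a ≠ a'):
  -4 + -3 = -7
  -4 + 1 = -3
  -4 + 2 = -2
  -4 + 10 = 6
  -3 + 1 = -2
  -3 + 2 = -1
  -3 + 10 = 7
  1 + 2 = 3
  1 + 10 = 11
  2 + 10 = 12
Collected distinct sums: {-7, -3, -2, -1, 3, 6, 7, 11, 12}
|A +̂ A| = 9
(Reference bound: |A +̂ A| ≥ 2|A| - 3 for |A| ≥ 2, with |A| = 5 giving ≥ 7.)

|A +̂ A| = 9


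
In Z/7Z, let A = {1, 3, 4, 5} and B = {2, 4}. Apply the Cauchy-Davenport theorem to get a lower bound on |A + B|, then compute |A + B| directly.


Cauchy-Davenport: |A + B| ≥ min(p, |A| + |B| - 1) for A, B nonempty in Z/pZ.
|A| = 4, |B| = 2, p = 7.
CD lower bound = min(7, 4 + 2 - 1) = min(7, 5) = 5.
Compute A + B mod 7 directly:
a = 1: 1+2=3, 1+4=5
a = 3: 3+2=5, 3+4=0
a = 4: 4+2=6, 4+4=1
a = 5: 5+2=0, 5+4=2
A + B = {0, 1, 2, 3, 5, 6}, so |A + B| = 6.
Verify: 6 ≥ 5? Yes ✓.

CD lower bound = 5, actual |A + B| = 6.


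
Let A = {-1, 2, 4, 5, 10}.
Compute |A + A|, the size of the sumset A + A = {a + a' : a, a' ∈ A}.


A + A = {a + a' : a, a' ∈ A}; |A| = 5.
General bounds: 2|A| - 1 ≤ |A + A| ≤ |A|(|A|+1)/2, i.e. 9 ≤ |A + A| ≤ 15.
Lower bound 2|A|-1 is attained iff A is an arithmetic progression.
Enumerate sums a + a' for a ≤ a' (symmetric, so this suffices):
a = -1: -1+-1=-2, -1+2=1, -1+4=3, -1+5=4, -1+10=9
a = 2: 2+2=4, 2+4=6, 2+5=7, 2+10=12
a = 4: 4+4=8, 4+5=9, 4+10=14
a = 5: 5+5=10, 5+10=15
a = 10: 10+10=20
Distinct sums: {-2, 1, 3, 4, 6, 7, 8, 9, 10, 12, 14, 15, 20}
|A + A| = 13

|A + A| = 13


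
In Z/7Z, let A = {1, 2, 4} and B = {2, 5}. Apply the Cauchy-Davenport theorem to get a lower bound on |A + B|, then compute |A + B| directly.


Cauchy-Davenport: |A + B| ≥ min(p, |A| + |B| - 1) for A, B nonempty in Z/pZ.
|A| = 3, |B| = 2, p = 7.
CD lower bound = min(7, 3 + 2 - 1) = min(7, 4) = 4.
Compute A + B mod 7 directly:
a = 1: 1+2=3, 1+5=6
a = 2: 2+2=4, 2+5=0
a = 4: 4+2=6, 4+5=2
A + B = {0, 2, 3, 4, 6}, so |A + B| = 5.
Verify: 5 ≥ 4? Yes ✓.

CD lower bound = 4, actual |A + B| = 5.


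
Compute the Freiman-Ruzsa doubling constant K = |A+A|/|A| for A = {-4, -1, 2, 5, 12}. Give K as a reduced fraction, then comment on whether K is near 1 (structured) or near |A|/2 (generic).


|A| = 5.
Compute A + A by enumerating all 25 pairs.
A + A = {-8, -5, -2, 1, 4, 7, 8, 10, 11, 14, 17, 24}, so |A + A| = 12.
K = |A + A| / |A| = 12/5 (already in lowest terms) ≈ 2.4000.
Reference: AP of size 5 gives K = 9/5 ≈ 1.8000; a fully generic set of size 5 gives K ≈ 3.0000.

|A| = 5, |A + A| = 12, K = 12/5.


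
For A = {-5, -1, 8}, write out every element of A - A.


A - A = {a - a' : a, a' ∈ A}.
Compute a - a' for each ordered pair (a, a'):
a = -5: -5--5=0, -5--1=-4, -5-8=-13
a = -1: -1--5=4, -1--1=0, -1-8=-9
a = 8: 8--5=13, 8--1=9, 8-8=0
Collecting distinct values (and noting 0 appears from a-a):
A - A = {-13, -9, -4, 0, 4, 9, 13}
|A - A| = 7

A - A = {-13, -9, -4, 0, 4, 9, 13}


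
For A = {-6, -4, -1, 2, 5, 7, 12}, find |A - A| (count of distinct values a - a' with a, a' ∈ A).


A - A = {a - a' : a, a' ∈ A}; |A| = 7.
Bounds: 2|A|-1 ≤ |A - A| ≤ |A|² - |A| + 1, i.e. 13 ≤ |A - A| ≤ 43.
Note: 0 ∈ A - A always (from a - a). The set is symmetric: if d ∈ A - A then -d ∈ A - A.
Enumerate nonzero differences d = a - a' with a > a' (then include -d):
Positive differences: {2, 3, 5, 6, 7, 8, 9, 10, 11, 13, 16, 18}
Full difference set: {0} ∪ (positive diffs) ∪ (negative diffs).
|A - A| = 1 + 2·12 = 25 (matches direct enumeration: 25).

|A - A| = 25


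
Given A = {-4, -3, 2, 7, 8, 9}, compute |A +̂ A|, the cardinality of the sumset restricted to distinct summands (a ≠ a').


Restricted sumset: A +̂ A = {a + a' : a ∈ A, a' ∈ A, a ≠ a'}.
Equivalently, take A + A and drop any sum 2a that is achievable ONLY as a + a for a ∈ A (i.e. sums representable only with equal summands).
Enumerate pairs (a, a') with a < a' (symmetric, so each unordered pair gives one sum; this covers all a ≠ a'):
  -4 + -3 = -7
  -4 + 2 = -2
  -4 + 7 = 3
  -4 + 8 = 4
  -4 + 9 = 5
  -3 + 2 = -1
  -3 + 7 = 4
  -3 + 8 = 5
  -3 + 9 = 6
  2 + 7 = 9
  2 + 8 = 10
  2 + 9 = 11
  7 + 8 = 15
  7 + 9 = 16
  8 + 9 = 17
Collected distinct sums: {-7, -2, -1, 3, 4, 5, 6, 9, 10, 11, 15, 16, 17}
|A +̂ A| = 13
(Reference bound: |A +̂ A| ≥ 2|A| - 3 for |A| ≥ 2, with |A| = 6 giving ≥ 9.)

|A +̂ A| = 13
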